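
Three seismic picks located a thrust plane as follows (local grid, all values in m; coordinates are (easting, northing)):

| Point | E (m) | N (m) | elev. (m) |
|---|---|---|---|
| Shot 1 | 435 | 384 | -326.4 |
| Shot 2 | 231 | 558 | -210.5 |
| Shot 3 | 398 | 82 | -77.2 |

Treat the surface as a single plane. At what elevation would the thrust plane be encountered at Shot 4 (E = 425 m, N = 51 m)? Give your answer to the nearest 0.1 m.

Let the plane be z = a·E + b·N + c.
Shot 2−Shot 1: −204a + 174b = 115.9;  Shot 3−Shot 1: −37a − 302b = 249.2.
Solving gives a = −1.15161, b = −0.68407.
Then c = -326.4 − a·435 − b·384 = 437.24.
At (425, 51): z = −489.4 − 34.9 + 437.24 = -87.1 m.

-87.1 m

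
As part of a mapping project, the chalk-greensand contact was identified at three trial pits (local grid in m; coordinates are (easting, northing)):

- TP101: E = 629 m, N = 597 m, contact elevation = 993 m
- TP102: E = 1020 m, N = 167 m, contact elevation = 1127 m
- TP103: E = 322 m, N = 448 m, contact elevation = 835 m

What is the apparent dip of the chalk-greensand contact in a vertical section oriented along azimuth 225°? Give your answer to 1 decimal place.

Two edge vectors: TP101→TP102 = (391, -430, 134), TP101→TP103 = (-307, -149, -158).
Normal n = (TP101→TP102) × (TP101→TP103) = (87906, 20640, -190269).
So ∂z/∂E = −n_x/n_z = 0.46201 and ∂z/∂N = −n_y/n_z = 0.10848.
Unit vector along 225° is (sin 225°, cos 225°) = (-0.7071, -0.7071).
Slope in that direction = a·(-0.7071) + b·(-0.7071) = −0.40340.
Apparent dip = arctan|0.40340| = 22.0° (true dip is 25.4°, so apparent ≤ true as expected).

22.0°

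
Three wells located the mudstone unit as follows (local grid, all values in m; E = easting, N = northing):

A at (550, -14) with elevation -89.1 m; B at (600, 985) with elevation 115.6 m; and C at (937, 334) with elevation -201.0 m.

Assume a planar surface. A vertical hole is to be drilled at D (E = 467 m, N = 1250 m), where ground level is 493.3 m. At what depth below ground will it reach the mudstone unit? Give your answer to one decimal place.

250.9 m

Two edge vectors: A→B = (50, 999, 204.7), A→C = (387, 348, -111.9).
Normal n = (A→B) × (A→C) = (-183023.7, 84813.9, -369213).
So ∂z/∂E = −n_x/n_z = −0.495713 and ∂z/∂N = −n_y/n_z = 0.229715.
Intercept c from A: -89.1 + 272.64 + 3.22 = 186.76.
At (467, 1250): z_contact = −231.50 + 287.14 + 186.76 = 242.40 m.
Depth below ground = 493.3 − 242.40 = 250.9 m.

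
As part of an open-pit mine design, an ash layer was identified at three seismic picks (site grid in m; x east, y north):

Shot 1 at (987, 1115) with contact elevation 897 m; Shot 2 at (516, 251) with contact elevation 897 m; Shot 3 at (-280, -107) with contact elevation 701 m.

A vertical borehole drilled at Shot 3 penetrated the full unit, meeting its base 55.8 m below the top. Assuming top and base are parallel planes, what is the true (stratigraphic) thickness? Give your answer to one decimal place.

52.3 m

Let the plane be z = a·x + b·y + c.
Shot 2−Shot 1: −471a − 864b = 0;  Shot 3−Shot 1: −1267a − 1222b = −196.
Solving gives a = 0.32621, b = −0.17783.
|∇z| = √(a²+b²) = 0.37153, so dip δ = arctan(0.37153) = 20.38°.
True thickness = vertical thickness × cos δ = 55.8 × cos 20.38° = 52.3 m.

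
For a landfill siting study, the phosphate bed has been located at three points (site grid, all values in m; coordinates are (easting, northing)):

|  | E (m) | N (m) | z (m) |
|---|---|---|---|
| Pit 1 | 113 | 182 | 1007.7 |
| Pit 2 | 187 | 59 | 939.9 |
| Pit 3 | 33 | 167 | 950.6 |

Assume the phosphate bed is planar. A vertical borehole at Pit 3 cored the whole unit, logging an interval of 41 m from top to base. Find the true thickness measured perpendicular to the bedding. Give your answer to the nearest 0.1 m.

28.4 m

Two edge vectors: Pit 1→Pit 2 = (74, -123, -67.8), Pit 1→Pit 3 = (-80, -15, -57.1).
Normal n = (Pit 1→Pit 2) × (Pit 1→Pit 3) = (6006.3, 9649.4, -10950).
So ∂z/∂E = −n_x/n_z = 0.54852 and ∂z/∂N = −n_y/n_z = 0.88122.
|∇z| = √(a²+b²) = 1.03799, so dip δ = arctan(1.03799) = 46.07°.
True thickness = vertical thickness × cos δ = 41 × cos 46.07° = 28.4 m.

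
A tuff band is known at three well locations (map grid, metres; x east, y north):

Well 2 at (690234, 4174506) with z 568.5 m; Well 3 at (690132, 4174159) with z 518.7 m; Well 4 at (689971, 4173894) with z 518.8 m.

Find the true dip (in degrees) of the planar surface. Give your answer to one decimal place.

Two edge vectors: Well 2→Well 3 = (-102, -347, -49.8), Well 2→Well 4 = (-263, -612, -49.7).
Normal n = (Well 2→Well 3) × (Well 2→Well 4) = (-13231.7, 8028, -28837).
So ∂z/∂x = −n_x/n_z = −0.45884 and ∂z/∂y = −n_y/n_z = 0.27839.
Gradient magnitude |∇z| = √(a² + b²) = √(0.21054 + 0.07750) = 0.53669.
True dip = arctan(0.53669) = 28.2°, dipping toward ESE (azimuth ≈ 121°).

28.2°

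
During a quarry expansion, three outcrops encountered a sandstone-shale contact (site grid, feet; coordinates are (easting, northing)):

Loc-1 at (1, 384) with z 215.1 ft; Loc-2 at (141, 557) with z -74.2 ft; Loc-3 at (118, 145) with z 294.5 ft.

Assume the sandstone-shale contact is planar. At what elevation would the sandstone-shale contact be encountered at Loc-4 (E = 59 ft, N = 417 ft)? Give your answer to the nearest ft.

128 ft

Let the plane be z = a·E + b·N + c.
Loc-2−Loc-1: 140a + 173b = −289.3;  Loc-3−Loc-1: 117a − 239b = 79.4.
Solving gives a = −1.03176, b = −0.83730.
Then c = 215.1 − a·1 − b·384 = 537.66.
At (59, 417): z = −60.9 − 349.2 + 537.66 = 127.6 ft.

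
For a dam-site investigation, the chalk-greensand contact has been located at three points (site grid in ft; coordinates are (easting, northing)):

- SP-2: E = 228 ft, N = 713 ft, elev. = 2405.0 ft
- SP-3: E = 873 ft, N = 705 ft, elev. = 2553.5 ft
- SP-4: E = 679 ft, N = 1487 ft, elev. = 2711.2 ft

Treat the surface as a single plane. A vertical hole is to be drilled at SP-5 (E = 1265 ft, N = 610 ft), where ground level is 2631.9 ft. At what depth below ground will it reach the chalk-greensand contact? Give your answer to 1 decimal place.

Let the plane be z = a·E + b·N + c.
SP-3−SP-2: 645a − 8b = 148.5;  SP-4−SP-2: 451a + 774b = 306.2.
Solving gives a = 0.233452, b = 0.259578.
Then c = 2405 − a·228 − b·713 = 2166.69.
At (1265, 610): z_contact = 295.32 + 158.34 + 2166.69 = 2620.35 ft.
Depth below ground = 2631.9 − 2620.35 = 11.5 ft.

11.5 ft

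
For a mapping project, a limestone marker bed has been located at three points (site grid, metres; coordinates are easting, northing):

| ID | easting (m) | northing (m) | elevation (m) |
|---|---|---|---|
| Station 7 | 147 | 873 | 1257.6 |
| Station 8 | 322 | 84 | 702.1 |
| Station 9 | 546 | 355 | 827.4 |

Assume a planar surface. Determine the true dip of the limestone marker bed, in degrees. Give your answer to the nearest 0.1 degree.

34.7°

Two edge vectors: Station 7→Station 8 = (175, -789, -555.5), Station 7→Station 9 = (399, -518, -430.2).
Normal n = (Station 7→Station 8) × (Station 7→Station 9) = (51678.8, -146359.5, 224161).
So ∂z/∂easting = −n_x/n_z = −0.23054 and ∂z/∂northing = −n_y/n_z = 0.65292.
Gradient magnitude |∇z| = √(a² + b²) = √(0.05315 + 0.42631) = 0.69243.
True dip = arctan(0.69243) = 34.7°, dipping toward SSE (azimuth ≈ 161°).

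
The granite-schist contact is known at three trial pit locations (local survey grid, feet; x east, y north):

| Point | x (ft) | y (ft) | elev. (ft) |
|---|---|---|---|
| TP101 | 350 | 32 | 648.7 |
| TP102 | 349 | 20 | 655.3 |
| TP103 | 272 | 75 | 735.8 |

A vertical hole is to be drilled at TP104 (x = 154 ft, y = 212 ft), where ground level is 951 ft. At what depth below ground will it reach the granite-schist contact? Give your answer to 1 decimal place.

114.9 ft

Two edge vectors: TP101→TP102 = (-1, -12, 6.6), TP101→TP103 = (-78, 43, 87.1).
Normal n = (TP101→TP102) × (TP101→TP103) = (-1329, -427.7, -979).
So ∂z/∂x = −n_x/n_z = −1.35751 and ∂z/∂y = −n_y/n_z = −0.43687.
Intercept c from TP101: 648.7 + 475.13 + 13.98 = 1137.81.
At (154, 212): z_contact = −209.06 − 92.62 + 1137.81 = 836.13 ft.
Depth below ground = 951 − 836.13 = 114.9 ft.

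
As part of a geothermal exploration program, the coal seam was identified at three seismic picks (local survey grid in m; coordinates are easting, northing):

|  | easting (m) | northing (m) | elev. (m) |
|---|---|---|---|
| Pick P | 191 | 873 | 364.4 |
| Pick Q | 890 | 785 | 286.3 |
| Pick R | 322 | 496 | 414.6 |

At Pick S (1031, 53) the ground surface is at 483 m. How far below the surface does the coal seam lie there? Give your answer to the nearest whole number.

Let the plane be z = a·easting + b·northing + c.
Pick Q−Pick P: 699a − 88b = −78.1;  Pick R−Pick P: 131a − 377b = 50.2.
Solving gives a = −0.13437, b = −0.17985.
Then c = 364.4 − a·191 − b·873 = 547.07.
At (1031, 53): z_contact = −138.5 − 9.5 + 547.07 = 399.0 m.
Depth below ground = 483 − 399.0 = 84 m.

84 m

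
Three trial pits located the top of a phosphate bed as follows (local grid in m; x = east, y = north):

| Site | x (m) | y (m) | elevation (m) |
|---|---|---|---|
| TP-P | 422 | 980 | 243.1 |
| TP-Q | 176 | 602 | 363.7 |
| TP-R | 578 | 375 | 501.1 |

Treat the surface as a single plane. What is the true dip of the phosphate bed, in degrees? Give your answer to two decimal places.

Let the plane be z = a·x + b·y + c.
TP-Q−TP-P: −246a − 378b = 120.6;  TP-R−TP-P: 156a − 605b = 258.
Solving gives a = 0.11820, b = −0.39597.
Gradient magnitude |∇z| = √(a² + b²) = √(0.01397 + 0.15679) = 0.41323.
True dip = arctan(0.41323) = 22.45°, dipping toward NNW (azimuth ≈ 343°).

22.45°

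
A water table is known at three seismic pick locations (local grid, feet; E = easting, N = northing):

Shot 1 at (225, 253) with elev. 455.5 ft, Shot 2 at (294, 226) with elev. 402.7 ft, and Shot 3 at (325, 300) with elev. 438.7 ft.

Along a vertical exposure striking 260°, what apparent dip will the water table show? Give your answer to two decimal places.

Let the plane be z = a·E + b·N + c.
Shot 2−Shot 1: 69a − 27b = −52.8;  Shot 3−Shot 1: 100a + 47b = −16.8.
Solving gives a = −0.49389, b = 0.69339.
Unit vector along 260° is (sin 260°, cos 260°) = (-0.9848, -0.1736).
Slope in that direction = a·(-0.9848) + b·(-0.1736) = 0.36598.
Apparent dip = arctan|0.36598| = 20.10° (true dip is 40.4°, so apparent ≤ true as expected).

20.10°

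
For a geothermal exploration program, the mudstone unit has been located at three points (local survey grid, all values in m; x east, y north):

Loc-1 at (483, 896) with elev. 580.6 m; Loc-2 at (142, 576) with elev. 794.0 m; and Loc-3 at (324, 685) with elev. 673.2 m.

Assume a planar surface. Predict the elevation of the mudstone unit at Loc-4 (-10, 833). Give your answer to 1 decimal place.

933.8 m

Two edge vectors: Loc-1→Loc-2 = (-341, -320, 213.4), Loc-1→Loc-3 = (-159, -211, 92.6).
Normal n = (Loc-1→Loc-2) × (Loc-1→Loc-3) = (15395.4, -2354, 21071).
So ∂z/∂x = −n_x/n_z = −0.73064 and ∂z/∂y = −n_y/n_z = 0.11172.
Intercept c from Loc-1: 580.6 + 352.90 − 100.10 = 833.40.
At (-10, 833): z = 7.3 + 93.1 + 833.40 = 933.8 m.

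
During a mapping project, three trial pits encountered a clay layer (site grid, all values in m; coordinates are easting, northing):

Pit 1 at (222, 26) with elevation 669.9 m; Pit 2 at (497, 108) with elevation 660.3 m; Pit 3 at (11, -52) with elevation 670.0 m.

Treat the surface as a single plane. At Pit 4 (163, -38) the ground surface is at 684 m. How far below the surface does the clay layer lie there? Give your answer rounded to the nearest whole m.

Two edge vectors: Pit 1→Pit 2 = (275, 82, -9.6), Pit 1→Pit 3 = (-211, -78, 0.1).
Normal n = (Pit 1→Pit 2) × (Pit 1→Pit 3) = (-740.6, 1998.1, -4148).
So ∂z/∂easting = −n_x/n_z = −0.17854 and ∂z/∂northing = −n_y/n_z = 0.48170.
Intercept c from Pit 1: 669.9 + 39.64 − 12.52 = 697.01.
At (163, -38): z_contact = −29.1 − 18.3 + 697.01 = 649.6 m.
Depth below ground = 684 − 649.6 = 34 m.

34 m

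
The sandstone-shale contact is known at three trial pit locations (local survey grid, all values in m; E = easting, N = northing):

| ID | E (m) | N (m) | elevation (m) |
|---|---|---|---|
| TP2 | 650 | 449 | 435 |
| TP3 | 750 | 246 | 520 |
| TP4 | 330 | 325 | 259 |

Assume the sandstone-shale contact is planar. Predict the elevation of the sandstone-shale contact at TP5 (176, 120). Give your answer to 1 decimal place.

Two edge vectors: TP2→TP3 = (100, -203, 85), TP2→TP4 = (-320, -124, -176).
Normal n = (TP2→TP3) × (TP2→TP4) = (46268, -9600, -77360).
So ∂z/∂E = −n_x/n_z = 0.59809 and ∂z/∂N = −n_y/n_z = −0.12410.
Intercept c from TP2: 435 − 388.76 + 55.72 = 101.96.
At (176, 120): z = 105.3 − 14.9 + 101.96 = 192.3 m.

192.3 m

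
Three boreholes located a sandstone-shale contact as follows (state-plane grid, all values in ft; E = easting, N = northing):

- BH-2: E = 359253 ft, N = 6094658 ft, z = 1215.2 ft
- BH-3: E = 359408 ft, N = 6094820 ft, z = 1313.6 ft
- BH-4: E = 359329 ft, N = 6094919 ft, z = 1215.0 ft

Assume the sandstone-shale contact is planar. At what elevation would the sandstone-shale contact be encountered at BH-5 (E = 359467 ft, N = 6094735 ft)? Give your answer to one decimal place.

Let the plane be z = a·E + b·N + c.
BH-3−BH-2: 155a + 162b = 98.4;  BH-4−BH-2: 76a + 261b = −0.2.
Solving gives a = 0.913719220, b = −0.266830118.
Then c = 1215.2 − a·359253 − b·6094658 = 1299197.14.
At (359467, 6094735): z = 328451.9 − 1626258.9 + 1299197.14 = 1390.2 ft.

1390.2 ft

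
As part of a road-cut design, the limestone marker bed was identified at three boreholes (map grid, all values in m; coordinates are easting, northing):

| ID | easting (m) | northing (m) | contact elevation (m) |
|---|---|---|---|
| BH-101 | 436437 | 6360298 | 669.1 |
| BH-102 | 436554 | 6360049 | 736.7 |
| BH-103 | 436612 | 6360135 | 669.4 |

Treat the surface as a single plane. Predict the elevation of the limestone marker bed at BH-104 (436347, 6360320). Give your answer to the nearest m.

699 m

Two edge vectors: BH-101→BH-102 = (117, -249, 67.6), BH-101→BH-103 = (175, -163, 0.3).
Normal n = (BH-101→BH-102) × (BH-101→BH-103) = (10944.1, 11794.9, 24504).
So ∂z/∂easting = −n_x/n_z = −0.44662504 and ∂z/∂northing = −n_y/n_z = −0.48134590.
Intercept c from BH-101: 669.1 + 194923.69 + 3061503.38 = 3257096.18.
At (436347, 6360320): z = −194883.5 − 3061514.0 + 3257096.18 = 698.7 m.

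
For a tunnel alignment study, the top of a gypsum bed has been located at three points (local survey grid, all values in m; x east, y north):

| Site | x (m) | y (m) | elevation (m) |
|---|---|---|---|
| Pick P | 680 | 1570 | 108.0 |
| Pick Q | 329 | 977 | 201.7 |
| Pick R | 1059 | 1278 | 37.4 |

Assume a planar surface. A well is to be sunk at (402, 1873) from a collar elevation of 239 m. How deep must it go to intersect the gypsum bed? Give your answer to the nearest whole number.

82 m

Two edge vectors: Pick P→Pick Q = (-351, -593, 93.7), Pick P→Pick R = (379, -292, -70.6).
Normal n = (Pick P→Pick Q) × (Pick P→Pick R) = (69226.2, 10731.7, 327239).
So ∂z/∂x = −n_x/n_z = −0.21155 and ∂z/∂y = −n_y/n_z = −0.03279.
Intercept c from Pick P: 108 + 143.85 + 51.49 = 303.34.
At (402, 1873): z_contact = −85.0 − 61.4 + 303.34 = 156.9 m.
Depth below ground = 239 − 156.9 = 82 m.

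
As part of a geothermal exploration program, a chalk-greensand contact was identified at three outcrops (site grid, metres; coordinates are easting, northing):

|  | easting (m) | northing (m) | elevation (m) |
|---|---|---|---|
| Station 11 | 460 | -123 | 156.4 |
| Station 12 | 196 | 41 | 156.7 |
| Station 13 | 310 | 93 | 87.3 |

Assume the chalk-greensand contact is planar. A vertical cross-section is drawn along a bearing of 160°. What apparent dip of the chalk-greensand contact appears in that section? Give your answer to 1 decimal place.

Let the plane be z = a·easting + b·northing + c.
Station 12−Station 11: −264a + 164b = 0.3;  Station 13−Station 11: −150a + 216b = −69.1.
Solving gives a = −0.35151, b = −0.56401.
Unit vector along 160° is (sin 160°, cos 160°) = (0.3420, -0.9397).
Slope in that direction = a·(0.3420) + b·(-0.9397) = 0.40977.
Apparent dip = arctan|0.40977| = 22.3° (true dip is 33.6°, so apparent ≤ true as expected).

22.3°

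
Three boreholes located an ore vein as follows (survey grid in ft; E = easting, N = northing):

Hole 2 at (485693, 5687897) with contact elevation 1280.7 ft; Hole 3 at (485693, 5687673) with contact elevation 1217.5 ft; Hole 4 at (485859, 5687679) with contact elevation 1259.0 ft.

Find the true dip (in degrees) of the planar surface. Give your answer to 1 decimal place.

Let the plane be z = a·E + b·N + c.
Hole 3−Hole 2: 0a − 224b = −63.2;  Hole 4−Hole 2: 166a − 218b = −21.7.
Solving gives a = 0.23980, b = 0.28214.
Gradient magnitude |∇z| = √(a² + b²) = √(0.05751 + 0.07960) = 0.37028.
True dip = arctan(0.37028) = 20.3°, dipping toward SW (azimuth ≈ 220°).

20.3°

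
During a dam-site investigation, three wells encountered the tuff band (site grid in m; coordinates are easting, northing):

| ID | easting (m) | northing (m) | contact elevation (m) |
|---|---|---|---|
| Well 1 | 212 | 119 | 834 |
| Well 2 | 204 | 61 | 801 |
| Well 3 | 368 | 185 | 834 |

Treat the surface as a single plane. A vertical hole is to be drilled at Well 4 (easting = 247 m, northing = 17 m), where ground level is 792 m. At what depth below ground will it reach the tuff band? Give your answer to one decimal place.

28.6 m

Let the plane be z = a·easting + b·northing + c.
Well 2−Well 1: −8a − 58b = −33;  Well 3−Well 1: 156a + 66b = 0.
Solving gives a = −0.25563, b = 0.60423.
Then c = 834 − a·212 − b·119 = 816.29.
At (247, 17): z_contact = −63.14 + 10.27 + 816.29 = 763.42 m.
Depth below ground = 792 − 763.42 = 28.6 m.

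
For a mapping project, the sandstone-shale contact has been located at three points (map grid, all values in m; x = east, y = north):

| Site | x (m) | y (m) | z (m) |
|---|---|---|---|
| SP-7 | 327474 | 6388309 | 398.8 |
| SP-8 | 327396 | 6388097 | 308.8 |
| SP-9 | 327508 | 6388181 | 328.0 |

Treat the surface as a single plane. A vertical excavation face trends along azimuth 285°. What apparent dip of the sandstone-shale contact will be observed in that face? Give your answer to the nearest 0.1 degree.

18.0°

Let the plane be z = a·x + b·y + c.
SP-8−SP-7: −78a − 212b = −90;  SP-9−SP-7: 34a − 128b = −70.8.
Solving gives a = −0.20298, b = 0.49921.
Unit vector along 285° is (sin 285°, cos 285°) = (-0.9659, 0.2588).
Slope in that direction = a·(-0.9659) + b·(0.2588) = 0.32527.
Apparent dip = arctan|0.32527| = 18.0° (true dip is 28.3°, so apparent ≤ true as expected).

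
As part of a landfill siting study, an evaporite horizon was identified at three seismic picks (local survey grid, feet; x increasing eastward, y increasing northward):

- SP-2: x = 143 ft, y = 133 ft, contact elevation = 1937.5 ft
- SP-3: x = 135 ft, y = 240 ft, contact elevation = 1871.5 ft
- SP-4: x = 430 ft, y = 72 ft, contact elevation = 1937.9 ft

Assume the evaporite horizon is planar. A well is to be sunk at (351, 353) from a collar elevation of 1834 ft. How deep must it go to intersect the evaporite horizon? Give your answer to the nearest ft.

Let the plane be z = a·x + b·y + c.
SP-3−SP-2: −8a + 107b = −66;  SP-4−SP-2: 287a − 61b = 0.4.
Solving gives a = −0.13180, b = −0.62668.
Then c = 1937.5 − a·143 − b·133 = 2039.70.
At (351, 353): z_contact = −46.3 − 221.2 + 2039.70 = 1772.2 ft.
Depth below ground = 1834 − 1772.2 = 62 ft.

62 ft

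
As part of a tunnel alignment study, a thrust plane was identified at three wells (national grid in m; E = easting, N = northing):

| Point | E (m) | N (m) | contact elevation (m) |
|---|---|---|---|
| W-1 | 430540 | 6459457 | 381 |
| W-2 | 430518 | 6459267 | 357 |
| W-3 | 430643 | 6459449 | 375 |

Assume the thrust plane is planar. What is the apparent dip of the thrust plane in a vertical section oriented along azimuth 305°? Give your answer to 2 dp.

6.56°

Two edge vectors: W-1→W-2 = (-22, -190, -24), W-1→W-3 = (103, -8, -6).
Normal n = (W-1→W-2) × (W-1→W-3) = (948, -2604, 19746).
So ∂z/∂E = −n_x/n_z = −0.04801 and ∂z/∂N = −n_y/n_z = 0.13187.
Unit vector along 305° is (sin 305°, cos 305°) = (-0.8192, 0.5736).
Slope in that direction = a·(-0.8192) + b·(0.5736) = 0.11497.
Apparent dip = arctan|0.11497| = 6.56° (true dip is 8.0°, so apparent ≤ true as expected).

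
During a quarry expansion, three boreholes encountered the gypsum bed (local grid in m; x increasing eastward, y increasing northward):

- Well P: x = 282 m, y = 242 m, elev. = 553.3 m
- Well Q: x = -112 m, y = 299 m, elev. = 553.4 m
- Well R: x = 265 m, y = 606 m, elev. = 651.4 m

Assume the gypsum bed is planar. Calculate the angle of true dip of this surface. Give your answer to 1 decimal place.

Two edge vectors: Well P→Well Q = (-394, 57, 0.1), Well P→Well R = (-17, 364, 98.1).
Normal n = (Well P→Well Q) × (Well P→Well R) = (5555.3, 38649.7, -142447).
So ∂z/∂x = −n_x/n_z = 0.03900 and ∂z/∂y = −n_y/n_z = 0.27133.
Gradient magnitude |∇z| = √(a² + b²) = √(0.00152 + 0.07362) = 0.27412.
True dip = arctan(0.27412) = 15.3°, dipping toward S (azimuth ≈ 188°).

15.3°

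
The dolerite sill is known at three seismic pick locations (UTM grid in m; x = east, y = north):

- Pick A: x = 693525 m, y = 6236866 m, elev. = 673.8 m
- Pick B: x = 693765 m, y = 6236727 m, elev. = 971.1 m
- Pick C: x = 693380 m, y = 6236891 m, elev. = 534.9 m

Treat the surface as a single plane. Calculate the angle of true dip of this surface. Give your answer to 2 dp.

Two edge vectors: Pick A→Pick B = (240, -139, 297.3), Pick A→Pick C = (-145, 25, -138.9).
Normal n = (Pick A→Pick B) × (Pick A→Pick C) = (11874.6, -9772.5, -14155).
So ∂z/∂x = −n_x/n_z = 0.83890 and ∂z/∂y = −n_y/n_z = −0.69039.
Gradient magnitude |∇z| = √(a² + b²) = √(0.70375 + 0.47664) = 1.08646.
True dip = arctan(1.08646) = 47.37°, dipping toward NW (azimuth ≈ 309°).

47.37°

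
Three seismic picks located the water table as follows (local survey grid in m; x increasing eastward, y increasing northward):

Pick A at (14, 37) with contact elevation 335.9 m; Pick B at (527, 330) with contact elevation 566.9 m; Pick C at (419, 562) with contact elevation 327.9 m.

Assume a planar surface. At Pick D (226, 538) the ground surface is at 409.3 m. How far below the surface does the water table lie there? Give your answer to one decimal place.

224.2 m

Let the plane be z = a·x + b·y + c.
Pick B−Pick A: 513a + 293b = 231;  Pick C−Pick A: 405a + 525b = −8.
Solving gives a = 0.82052, b = −0.64821.
Then c = 335.9 − a·14 − b·37 = 348.40.
At (226, 538): z_contact = 185.44 − 348.74 + 348.40 = 185.10 m.
Depth below ground = 409.3 − 185.10 = 224.2 m.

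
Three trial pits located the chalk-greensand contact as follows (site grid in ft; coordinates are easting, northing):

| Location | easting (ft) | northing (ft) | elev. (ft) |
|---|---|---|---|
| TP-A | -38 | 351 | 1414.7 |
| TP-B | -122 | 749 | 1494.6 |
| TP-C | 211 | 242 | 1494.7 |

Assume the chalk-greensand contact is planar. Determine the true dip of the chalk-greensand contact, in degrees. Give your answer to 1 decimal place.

28.3°

Let the plane be z = a·easting + b·northing + c.
TP-B−TP-A: −84a + 398b = 79.9;  TP-C−TP-A: 249a − 109b = 80.
Solving gives a = 0.45082, b = 0.29590.
Gradient magnitude |∇z| = √(a² + b²) = √(0.20324 + 0.08756) = 0.53925.
True dip = arctan(0.53925) = 28.3°, dipping toward WSW (azimuth ≈ 237°).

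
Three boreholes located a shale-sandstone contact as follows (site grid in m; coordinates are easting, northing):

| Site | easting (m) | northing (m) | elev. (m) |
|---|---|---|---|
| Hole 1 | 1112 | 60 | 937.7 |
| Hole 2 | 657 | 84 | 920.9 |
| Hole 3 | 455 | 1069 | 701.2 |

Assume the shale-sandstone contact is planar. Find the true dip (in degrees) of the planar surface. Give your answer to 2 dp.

12.37°

Two edge vectors: Hole 1→Hole 2 = (-455, 24, -16.8), Hole 1→Hole 3 = (-657, 1009, -236.5).
Normal n = (Hole 1→Hole 2) × (Hole 1→Hole 3) = (11275.2, -96569.9, -443327).
So ∂z/∂easting = −n_x/n_z = 0.02543 and ∂z/∂northing = −n_y/n_z = −0.21783.
Gradient magnitude |∇z| = √(a² + b²) = √(0.00065 + 0.04745) = 0.21931.
True dip = arctan(0.21931) = 12.37°, dipping toward N (azimuth ≈ 353°).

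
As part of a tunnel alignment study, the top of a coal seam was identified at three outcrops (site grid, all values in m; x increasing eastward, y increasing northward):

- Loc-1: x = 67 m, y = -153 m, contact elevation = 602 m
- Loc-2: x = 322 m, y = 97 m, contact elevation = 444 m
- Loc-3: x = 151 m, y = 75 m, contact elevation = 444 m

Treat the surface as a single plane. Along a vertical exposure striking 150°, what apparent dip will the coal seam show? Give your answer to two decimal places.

Two edge vectors: Loc-1→Loc-2 = (255, 250, -158), Loc-1→Loc-3 = (84, 228, -158).
Normal n = (Loc-1→Loc-2) × (Loc-1→Loc-3) = (-3476, 27018, 37140).
So ∂z/∂x = −n_x/n_z = 0.09359 and ∂z/∂y = −n_y/n_z = −0.72746.
Unit vector along 150° is (sin 150°, cos 150°) = (0.5000, -0.8660).
Slope in that direction = a·(0.5000) + b·(-0.8660) = 0.67680.
Apparent dip = arctan|0.67680| = 34.09° (true dip is 36.3°, so apparent ≤ true as expected).

34.09°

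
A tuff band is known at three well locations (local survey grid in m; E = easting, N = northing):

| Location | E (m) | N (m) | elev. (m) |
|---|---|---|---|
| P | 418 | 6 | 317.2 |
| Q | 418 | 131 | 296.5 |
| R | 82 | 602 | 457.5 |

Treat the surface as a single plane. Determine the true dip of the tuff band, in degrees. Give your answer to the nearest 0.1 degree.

Two edge vectors: P→Q = (0, 125, -20.7), P→R = (-336, 596, 140.3).
Normal n = (P→Q) × (P→R) = (29874.7, 6955.2, 42000).
So ∂z/∂E = −n_x/n_z = −0.71130 and ∂z/∂N = −n_y/n_z = −0.16560.
Gradient magnitude |∇z| = √(a² + b²) = √(0.50595 + 0.02742) = 0.73032.
True dip = arctan(0.73032) = 36.1°, dipping toward ENE (azimuth ≈ 077°).

36.1°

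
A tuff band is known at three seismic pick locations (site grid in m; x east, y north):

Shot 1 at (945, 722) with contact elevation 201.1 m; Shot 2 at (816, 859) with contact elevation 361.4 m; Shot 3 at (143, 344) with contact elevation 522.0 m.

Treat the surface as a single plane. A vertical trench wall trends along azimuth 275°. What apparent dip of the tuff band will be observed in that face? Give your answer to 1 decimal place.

Two edge vectors: Shot 1→Shot 2 = (-129, 137, 160.3), Shot 1→Shot 3 = (-802, -378, 320.9).
Normal n = (Shot 1→Shot 2) × (Shot 1→Shot 3) = (104556.7, -87164.5, 158636).
So ∂z/∂x = −n_x/n_z = −0.65910 and ∂z/∂y = −n_y/n_z = 0.54946.
Unit vector along 275° is (sin 275°, cos 275°) = (-0.9962, 0.0872).
Slope in that direction = a·(-0.9962) + b·(0.0872) = 0.70448.
Apparent dip = arctan|0.70448| = 35.2° (true dip is 40.6°, so apparent ≤ true as expected).

35.2°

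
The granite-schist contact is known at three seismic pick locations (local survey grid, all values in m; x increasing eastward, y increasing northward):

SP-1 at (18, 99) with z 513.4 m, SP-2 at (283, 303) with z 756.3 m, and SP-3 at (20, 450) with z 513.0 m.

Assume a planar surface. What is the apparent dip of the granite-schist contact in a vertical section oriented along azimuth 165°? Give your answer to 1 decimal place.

Two edge vectors: SP-1→SP-2 = (265, 204, 242.9), SP-1→SP-3 = (2, 351, -0.4).
Normal n = (SP-1→SP-2) × (SP-1→SP-3) = (-85339.5, 591.8, 92607).
So ∂z/∂x = −n_x/n_z = 0.92152 and ∂z/∂y = −n_y/n_z = −0.00639.
Unit vector along 165° is (sin 165°, cos 165°) = (0.2588, -0.9659).
Slope in that direction = a·(0.2588) + b·(-0.9659) = 0.24468.
Apparent dip = arctan|0.24468| = 13.7° (true dip is 42.7°, so apparent ≤ true as expected).

13.7°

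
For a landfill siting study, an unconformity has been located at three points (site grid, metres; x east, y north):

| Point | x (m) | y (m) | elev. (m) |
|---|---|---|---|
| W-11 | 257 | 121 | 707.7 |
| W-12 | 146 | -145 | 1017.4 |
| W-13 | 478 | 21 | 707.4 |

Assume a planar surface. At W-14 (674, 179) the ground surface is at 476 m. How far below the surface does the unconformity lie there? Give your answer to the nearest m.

10 m

Let the plane be z = a·x + b·y + c.
W-12−W-11: −111a − 266b = 309.7;  W-13−W-11: 221a − 100b = −0.3.
Solving gives a = −0.44429, b = −0.97889.
Then c = 707.7 − a·257 − b·121 = 940.33.
At (674, 179): z_contact = −299.5 − 175.2 + 940.33 = 465.7 m.
Depth below ground = 476 − 465.7 = 10 m.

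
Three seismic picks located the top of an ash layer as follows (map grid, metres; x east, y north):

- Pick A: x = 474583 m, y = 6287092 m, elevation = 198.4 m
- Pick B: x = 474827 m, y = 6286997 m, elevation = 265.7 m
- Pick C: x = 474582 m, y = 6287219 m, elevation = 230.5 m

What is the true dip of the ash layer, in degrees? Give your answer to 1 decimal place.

Let the plane be z = a·x + b·y + c.
Pick B−Pick A: 244a − 95b = 67.3;  Pick C−Pick A: −1a + 127b = 32.1.
Solving gives a = 0.37538, b = 0.25571.
Gradient magnitude |∇z| = √(a² + b²) = √(0.14091 + 0.06539) = 0.45420.
True dip = arctan(0.45420) = 24.4°, dipping toward SW (azimuth ≈ 236°).

24.4°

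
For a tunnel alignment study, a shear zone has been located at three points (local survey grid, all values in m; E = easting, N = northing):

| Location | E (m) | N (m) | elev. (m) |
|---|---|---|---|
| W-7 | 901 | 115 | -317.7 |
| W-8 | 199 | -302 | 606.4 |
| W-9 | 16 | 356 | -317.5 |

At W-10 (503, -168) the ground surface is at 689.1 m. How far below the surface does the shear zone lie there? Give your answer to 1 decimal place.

412.1 m

Let the plane be z = a·E + b·N + c.
W-8−W-7: −702a − 417b = 924.1;  W-9−W-7: −885a + 241b = 0.2.
Solving gives a = −0.41394, b = −1.51923.
Then c = -317.7 − a·901 − b·115 = 229.97.
At (503, -168): z_contact = −208.21 + 255.23 + 229.97 = 276.99 m.
Depth below ground = 689.1 − 276.99 = 412.1 m.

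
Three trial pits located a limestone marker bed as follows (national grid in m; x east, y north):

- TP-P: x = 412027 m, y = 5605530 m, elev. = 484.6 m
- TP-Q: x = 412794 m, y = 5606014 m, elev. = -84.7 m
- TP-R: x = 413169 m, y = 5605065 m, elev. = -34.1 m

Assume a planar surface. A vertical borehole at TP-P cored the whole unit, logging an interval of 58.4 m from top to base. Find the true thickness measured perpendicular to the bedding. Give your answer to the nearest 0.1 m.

49.4 m

Let the plane be z = a·x + b·y + c.
TP-Q−TP-P: 767a + 484b = −569.3;  TP-R−TP-P: 1142a − 465b = −518.7.
Solving gives a = −0.56717, b = −0.27744.
|∇z| = √(a²+b²) = 0.63139, so dip δ = arctan(0.63139) = 32.27°.
True thickness = vertical thickness × cos δ = 58.4 × cos 32.27° = 49.4 m.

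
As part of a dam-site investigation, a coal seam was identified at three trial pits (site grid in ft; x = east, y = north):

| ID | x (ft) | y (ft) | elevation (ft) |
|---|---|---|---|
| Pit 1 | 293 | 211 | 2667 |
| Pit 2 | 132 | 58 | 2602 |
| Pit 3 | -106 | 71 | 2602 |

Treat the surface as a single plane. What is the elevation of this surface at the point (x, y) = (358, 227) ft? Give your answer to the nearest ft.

Two edge vectors: Pit 1→Pit 2 = (-161, -153, -65), Pit 1→Pit 3 = (-399, -140, -65).
Normal n = (Pit 1→Pit 2) × (Pit 1→Pit 3) = (845, 15470, -38507).
So ∂z/∂x = −n_x/n_z = 0.02194 and ∂z/∂y = −n_y/n_z = 0.40175.
Intercept c from Pit 1: 2667 − 6.43 − 84.77 = 2575.80.
At (358, 227): z = 7.9 + 91.2 + 2575.80 = 2674.9 ft.

2675 ft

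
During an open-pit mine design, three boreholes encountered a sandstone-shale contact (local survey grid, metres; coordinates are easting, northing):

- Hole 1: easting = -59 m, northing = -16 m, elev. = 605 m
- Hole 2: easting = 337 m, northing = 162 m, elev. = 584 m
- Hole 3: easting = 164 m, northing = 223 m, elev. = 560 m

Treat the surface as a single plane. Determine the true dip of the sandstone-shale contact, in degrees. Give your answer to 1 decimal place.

13.8°

Let the plane be z = a·easting + b·northing + c.
Hole 2−Hole 1: 396a + 178b = −21;  Hole 3−Hole 1: 223a + 239b = −45.
Solving gives a = 0.05443, b = −0.23907.
Gradient magnitude |∇z| = √(a² + b²) = √(0.00296 + 0.05716) = 0.24519.
True dip = arctan(0.24519) = 13.8°, dipping toward NNW (azimuth ≈ 347°).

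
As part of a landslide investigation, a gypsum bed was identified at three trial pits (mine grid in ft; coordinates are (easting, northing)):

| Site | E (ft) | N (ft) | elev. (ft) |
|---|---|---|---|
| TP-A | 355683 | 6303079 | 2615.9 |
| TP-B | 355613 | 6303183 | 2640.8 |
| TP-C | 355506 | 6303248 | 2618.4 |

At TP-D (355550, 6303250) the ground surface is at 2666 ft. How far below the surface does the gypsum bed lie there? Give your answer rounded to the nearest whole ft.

Let the plane be z = a·E + b·N + c.
TP-B−TP-A: −70a + 104b = 24.9;  TP-C−TP-A: −177a + 169b = 2.5.
Solving gives a = 0.60019763, b = 0.64340225.
Then c = 2615.9 − a·355683 − b·6303079 = −4266279.40.
At (355550, 6303250): z_contact = 213400.3 + 4055525.2 − 4266279.40 = 2646.1 ft.
Depth below ground = 2666 − 2646.1 = 20 ft.

20 ft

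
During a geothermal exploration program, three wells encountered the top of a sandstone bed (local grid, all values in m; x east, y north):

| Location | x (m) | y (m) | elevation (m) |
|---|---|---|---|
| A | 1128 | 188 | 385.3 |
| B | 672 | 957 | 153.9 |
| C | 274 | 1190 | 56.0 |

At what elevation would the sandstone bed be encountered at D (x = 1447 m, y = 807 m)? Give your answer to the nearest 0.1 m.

Let the plane be z = a·x + b·y + c.
B−A: −456a + 769b = −231.4;  C−A: −854a + 1002b = −329.3.
Solving gives a = 0.106944, b = −0.237495.
Then c = 385.3 − a·1128 − b·188 = 309.32.
At (1447, 807): z = 154.7 − 191.7 + 309.32 = 272.4 m.

272.4 m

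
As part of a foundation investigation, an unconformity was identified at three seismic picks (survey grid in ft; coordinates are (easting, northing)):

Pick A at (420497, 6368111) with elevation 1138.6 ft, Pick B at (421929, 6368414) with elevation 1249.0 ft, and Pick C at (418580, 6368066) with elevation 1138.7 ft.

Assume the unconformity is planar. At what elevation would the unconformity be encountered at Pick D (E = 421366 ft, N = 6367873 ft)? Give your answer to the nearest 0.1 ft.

1032.6 ft

Two edge vectors: Pick A→Pick B = (1432, 303, 110.4), Pick A→Pick C = (-1917, -45, 0.1).
Normal n = (Pick A→Pick B) × (Pick A→Pick C) = (4998.3, -211780, 516411).
So ∂z/∂E = −n_x/n_z = −0.009678919 and ∂z/∂N = −n_y/n_z = 0.410099707.
Intercept c from Pick A: 1138.6 + 4069.96 − 2611560.46 = −2606351.90.
At (421366, 6367873): z = −4078.4 + 2611462.9 − 2606351.90 = 1032.6 ft.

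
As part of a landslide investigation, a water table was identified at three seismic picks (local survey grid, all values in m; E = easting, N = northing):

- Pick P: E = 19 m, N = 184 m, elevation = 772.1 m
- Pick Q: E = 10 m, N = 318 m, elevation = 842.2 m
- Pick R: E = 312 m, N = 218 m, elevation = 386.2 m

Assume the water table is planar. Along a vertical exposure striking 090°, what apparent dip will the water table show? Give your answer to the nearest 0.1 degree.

53.8°

Let the plane be z = a·E + b·N + c.
Pick Q−Pick P: −9a + 134b = 70.1;  Pick R−Pick P: 293a + 34b = −385.9.
Solving gives a = −1.36711, b = 0.43131.
Unit vector along 090° is (sin 90°, cos 90°) = (1.0000, 0.0000).
Slope in that direction = a·(1.0000) + b·(0.0000) = −1.36711.
Apparent dip = arctan|1.36711| = 53.8° (true dip is 55.1°, so apparent ≤ true as expected).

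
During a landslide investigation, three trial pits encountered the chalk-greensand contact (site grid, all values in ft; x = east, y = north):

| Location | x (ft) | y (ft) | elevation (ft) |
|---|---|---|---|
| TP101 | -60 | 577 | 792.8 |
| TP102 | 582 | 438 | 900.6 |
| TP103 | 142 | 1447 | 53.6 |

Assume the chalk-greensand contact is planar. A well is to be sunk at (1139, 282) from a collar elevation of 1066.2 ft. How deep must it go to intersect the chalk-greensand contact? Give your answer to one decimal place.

Let the plane be z = a·x + b·y + c.
TP102−TP101: 642a − 139b = 107.8;  TP103−TP101: 202a + 870b = −739.2.
Solving gives a = −0.015279, b = −0.846108.
Then c = 792.8 − a·-60 − b·577 = 1280.09.
At (1139, 282): z_contact = −17.40 − 238.60 + 1280.09 = 1024.08 ft.
Depth below ground = 1066.2 − 1024.08 = 42.1 ft.

42.1 ft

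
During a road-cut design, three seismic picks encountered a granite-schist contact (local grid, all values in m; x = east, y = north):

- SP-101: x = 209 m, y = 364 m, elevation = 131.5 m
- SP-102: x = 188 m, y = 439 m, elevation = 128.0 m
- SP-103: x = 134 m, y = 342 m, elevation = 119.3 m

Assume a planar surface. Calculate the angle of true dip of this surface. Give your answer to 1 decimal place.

9.3°

Two edge vectors: SP-101→SP-102 = (-21, 75, -3.5), SP-101→SP-103 = (-75, -22, -12.2).
Normal n = (SP-101→SP-102) × (SP-101→SP-103) = (-992, 6.3, 6087).
So ∂z/∂x = −n_x/n_z = 0.16297 and ∂z/∂y = −n_y/n_z = −0.00103.
Gradient magnitude |∇z| = √(a² + b²) = √(0.02656 + 0.00000) = 0.16297.
True dip = arctan(0.16297) = 9.3°, dipping toward W (azimuth ≈ 270°).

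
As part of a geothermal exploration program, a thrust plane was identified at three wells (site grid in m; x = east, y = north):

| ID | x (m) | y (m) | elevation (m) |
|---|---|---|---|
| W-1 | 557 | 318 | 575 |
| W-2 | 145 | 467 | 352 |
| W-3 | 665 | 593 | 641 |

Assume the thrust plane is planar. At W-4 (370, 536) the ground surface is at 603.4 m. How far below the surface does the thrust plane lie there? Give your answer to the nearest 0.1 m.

126.0 m

Let the plane be z = a·x + b·y + c.
W-2−W-1: −412a + 149b = −223;  W-3−W-1: 108a + 275b = 66.
Solving gives a = 0.54995, b = 0.02402.
Then c = 575 − a·557 − b·318 = 261.04.
At (370, 536): z_contact = 203.48 + 12.87 + 261.04 = 477.40 m.
Depth below ground = 603.4 − 477.40 = 126.0 m.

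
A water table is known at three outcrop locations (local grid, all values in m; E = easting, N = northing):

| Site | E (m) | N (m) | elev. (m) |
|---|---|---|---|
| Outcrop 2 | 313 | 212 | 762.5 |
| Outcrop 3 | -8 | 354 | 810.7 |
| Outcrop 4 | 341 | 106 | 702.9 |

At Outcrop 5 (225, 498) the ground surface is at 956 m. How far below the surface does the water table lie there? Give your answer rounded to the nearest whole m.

Two edge vectors: Outcrop 2→Outcrop 3 = (-321, 142, 48.2), Outcrop 2→Outcrop 4 = (28, -106, -59.6).
Normal n = (Outcrop 2→Outcrop 3) × (Outcrop 2→Outcrop 4) = (-3354, -17782, 30050).
So ∂z/∂E = −n_x/n_z = 0.11161 and ∂z/∂N = −n_y/n_z = 0.59175.
Intercept c from Outcrop 2: 762.5 − 34.94 − 125.45 = 602.11.
At (225, 498): z_contact = 25.1 + 294.7 + 602.11 = 921.9 m.
Depth below ground = 956 − 921.9 = 34 m.

34 m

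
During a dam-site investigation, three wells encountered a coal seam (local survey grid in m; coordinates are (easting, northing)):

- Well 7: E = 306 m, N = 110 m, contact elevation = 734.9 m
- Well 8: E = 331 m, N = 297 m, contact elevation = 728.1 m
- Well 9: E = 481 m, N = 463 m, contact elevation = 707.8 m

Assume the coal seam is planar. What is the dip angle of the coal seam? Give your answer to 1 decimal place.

Let the plane be z = a·E + b·N + c.
Well 8−Well 7: 25a + 187b = −6.8;  Well 9−Well 7: 175a + 353b = −27.1.
Solving gives a = −0.11160, b = −0.02144.
Gradient magnitude |∇z| = √(a² + b²) = √(0.01246 + 0.00046) = 0.11364.
True dip = arctan(0.11364) = 6.5°, dipping toward E (azimuth ≈ 079°).

6.5°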